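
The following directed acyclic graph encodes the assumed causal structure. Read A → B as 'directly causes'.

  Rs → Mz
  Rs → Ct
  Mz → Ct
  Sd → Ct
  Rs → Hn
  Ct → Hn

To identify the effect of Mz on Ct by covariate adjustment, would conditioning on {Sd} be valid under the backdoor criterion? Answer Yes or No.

Backdoor paths from Mz to Ct (paths whose first edge points into Mz):
  P1: Mz <- Rs -> Ct
  P2: Mz <- Rs -> Hn <- Ct
Condition 1 (no descendant of Mz in the set): holds — descendants of Mz are {Ct, Hn}; none are in {Sd}.
Condition 2 (every backdoor path blocked by {Sd}):
  P1: open — no interior node is in the conditioning set.
  P2: blocked at collider Hn (neither it nor any descendant is in the conditioning set).
{Sd} does not satisfy the backdoor criterion.

No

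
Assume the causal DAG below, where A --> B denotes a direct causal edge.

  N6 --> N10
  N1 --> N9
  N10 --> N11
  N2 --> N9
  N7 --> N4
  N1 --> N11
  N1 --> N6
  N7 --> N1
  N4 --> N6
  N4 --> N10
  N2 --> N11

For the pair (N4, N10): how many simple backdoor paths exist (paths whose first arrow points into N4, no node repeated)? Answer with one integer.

3

A backdoor path from N4 to N10 is any simple undirected path whose first edge points into N4 (i.e. leaves N4 via a parent).
Parents of N4: {N7}.
Enumerating:
  P1: N4 <- N7 -> N1 -> N9 <- N2 -> N11 <- N10
  P2: N4 <- N7 -> N1 -> N6 -> N10
  P3: N4 <- N7 -> N1 -> N11 <- N10
That exhausts the simple backdoor paths. Count: 3.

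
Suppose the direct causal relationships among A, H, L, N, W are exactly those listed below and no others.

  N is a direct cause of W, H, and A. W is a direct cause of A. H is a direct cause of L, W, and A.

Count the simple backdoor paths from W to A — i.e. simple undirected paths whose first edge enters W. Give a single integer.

4

A backdoor path from W to A is any simple undirected path whose first edge points into W (i.e. leaves W via a parent).
Parents of W: {H, N}.
Enumerating:
  P1: W <- N -> H -> A
  P2: W <- N -> A
  P3: W <- H <- N -> A
  P4: W <- H -> A
That exhausts the simple backdoor paths. Count: 4.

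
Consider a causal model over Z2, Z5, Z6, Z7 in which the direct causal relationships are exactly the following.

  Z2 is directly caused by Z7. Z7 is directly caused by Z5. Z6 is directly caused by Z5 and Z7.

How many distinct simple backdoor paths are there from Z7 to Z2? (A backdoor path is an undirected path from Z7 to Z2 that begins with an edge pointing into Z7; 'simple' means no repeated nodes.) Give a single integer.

0

A backdoor path from Z7 to Z2 is any simple undirected path whose first edge points into Z7 (i.e. leaves Z7 via a parent).
Parents of Z7: {Z5}.
No simple path from any parent of Z7 reaches Z2 without revisiting Z7, so there are no backdoor paths.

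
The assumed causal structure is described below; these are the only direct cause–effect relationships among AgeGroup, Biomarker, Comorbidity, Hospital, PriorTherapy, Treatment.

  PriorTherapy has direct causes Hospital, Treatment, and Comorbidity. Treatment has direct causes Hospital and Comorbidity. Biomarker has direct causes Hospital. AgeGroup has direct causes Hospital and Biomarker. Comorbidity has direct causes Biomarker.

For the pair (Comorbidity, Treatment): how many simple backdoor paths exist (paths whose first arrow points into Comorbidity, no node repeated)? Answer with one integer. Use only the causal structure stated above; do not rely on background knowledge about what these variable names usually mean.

A backdoor path from Comorbidity to Treatment is any simple undirected path whose first edge points into Comorbidity (i.e. leaves Comorbidity via a parent).
Parents of Comorbidity: {Biomarker}.
Enumerating:
  P1: Comorbidity <- Biomarker <- Hospital -> Treatment
  P2: Comorbidity <- Biomarker <- Hospital -> PriorTherapy <- Treatment
  P3: Comorbidity <- Biomarker -> AgeGroup <- Hospital -> Treatment
  P4: Comorbidity <- Biomarker -> AgeGroup <- Hospital -> PriorTherapy <- Treatment
That exhausts the simple backdoor paths. Count: 4.

4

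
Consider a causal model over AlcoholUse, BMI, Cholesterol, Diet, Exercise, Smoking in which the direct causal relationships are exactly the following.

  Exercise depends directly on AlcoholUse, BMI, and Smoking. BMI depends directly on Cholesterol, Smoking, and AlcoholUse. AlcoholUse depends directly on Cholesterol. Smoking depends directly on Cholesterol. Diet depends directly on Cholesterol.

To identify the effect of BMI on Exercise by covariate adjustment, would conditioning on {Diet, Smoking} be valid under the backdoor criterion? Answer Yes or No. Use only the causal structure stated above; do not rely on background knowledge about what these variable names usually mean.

Backdoor paths from BMI to Exercise (paths whose first edge points into BMI):
  P1: BMI <- Cholesterol -> Smoking -> Exercise
  P2: BMI <- Cholesterol -> AlcoholUse -> Exercise
  P3: BMI <- Smoking <- Cholesterol -> AlcoholUse -> Exercise
  P4: BMI <- Smoking -> Exercise
  P5: BMI <- AlcoholUse <- Cholesterol -> Smoking -> Exercise
  P6: BMI <- AlcoholUse -> Exercise
Condition 1 (no descendant of BMI in the set): holds — descendants of BMI are {Exercise}; none are in {Diet, Smoking}.
Condition 2 (every backdoor path blocked by {Diet, Smoking}):
  P1: blocked at chain node Smoking ∈ conditioning set.
  P2: open — no interior node is in the conditioning set.
  P3: blocked at chain node Smoking ∈ conditioning set.
  P4: blocked at fork node Smoking ∈ conditioning set.
  P5: blocked at chain node Smoking ∈ conditioning set.
  P6: open — no interior node is in the conditioning set.
{Diet, Smoking} does not satisfy the backdoor criterion.

No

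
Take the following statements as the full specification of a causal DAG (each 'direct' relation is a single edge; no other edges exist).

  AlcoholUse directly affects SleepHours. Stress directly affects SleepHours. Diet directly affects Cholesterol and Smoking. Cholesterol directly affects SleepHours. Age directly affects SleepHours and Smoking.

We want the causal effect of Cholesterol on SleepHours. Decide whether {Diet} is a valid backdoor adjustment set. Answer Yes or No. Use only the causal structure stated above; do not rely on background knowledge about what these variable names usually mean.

Yes

Backdoor paths from Cholesterol to SleepHours (paths whose first edge points into Cholesterol):
  P1: Cholesterol <- Diet -> Smoking <- Age -> SleepHours
Condition 1 (no descendant of Cholesterol in the set): holds — descendants of Cholesterol are {SleepHours}; none are in {Diet}.
Condition 2 (every backdoor path blocked by {Diet}):
  P1: blocked at fork node Diet ∈ conditioning set.
{Diet} satisfies the backdoor criterion.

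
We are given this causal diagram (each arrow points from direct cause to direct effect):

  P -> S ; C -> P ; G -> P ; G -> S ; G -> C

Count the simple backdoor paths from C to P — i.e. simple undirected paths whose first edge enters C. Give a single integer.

2

A backdoor path from C to P is any simple undirected path whose first edge points into C (i.e. leaves C via a parent).
Parents of C: {G}.
Enumerating:
  P1: C <- G -> P
  P2: C <- G -> S <- P
That exhausts the simple backdoor paths. Count: 2.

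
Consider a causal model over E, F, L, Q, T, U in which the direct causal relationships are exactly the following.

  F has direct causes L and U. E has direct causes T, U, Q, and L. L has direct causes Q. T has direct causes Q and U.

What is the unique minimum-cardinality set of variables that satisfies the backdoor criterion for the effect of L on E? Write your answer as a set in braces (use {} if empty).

Variables eligible for adjustment (non-descendants of L, excluding L and E): {Q, T, U}.
Backdoor paths from L to E:
  P1: L <- Q -> T <- U -> E
  P2: L <- Q -> T -> E
  P3: L <- Q -> E
The empty set is not sufficient: P2 (L <- Q -> T -> E) has no collider blocking it and no conditioned non-collider, so it is open.
Try {Q}:
  P1: blocked at fork node Q ∈ conditioning set.
  P2: blocked at fork node Q ∈ conditioning set.
  P3: blocked at fork node Q ∈ conditioning set.
{Q} contains no descendant of L and blocks every backdoor path.
No other singleton works — e.g. {U} leaves P2 open — so {Q} is the unique smallest valid adjustment set.

{Q}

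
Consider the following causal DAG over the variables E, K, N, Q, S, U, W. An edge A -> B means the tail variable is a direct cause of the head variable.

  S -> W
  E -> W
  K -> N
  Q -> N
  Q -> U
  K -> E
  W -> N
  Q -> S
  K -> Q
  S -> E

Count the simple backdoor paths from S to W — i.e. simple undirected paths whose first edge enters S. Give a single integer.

4

A backdoor path from S to W is any simple undirected path whose first edge points into S (i.e. leaves S via a parent).
Parents of S: {Q}.
Enumerating:
  P1: S <- Q <- K -> E -> W
  P2: S <- Q <- K -> N <- W
  P3: S <- Q -> N <- K -> E -> W
  P4: S <- Q -> N <- W
That exhausts the simple backdoor paths. Count: 4.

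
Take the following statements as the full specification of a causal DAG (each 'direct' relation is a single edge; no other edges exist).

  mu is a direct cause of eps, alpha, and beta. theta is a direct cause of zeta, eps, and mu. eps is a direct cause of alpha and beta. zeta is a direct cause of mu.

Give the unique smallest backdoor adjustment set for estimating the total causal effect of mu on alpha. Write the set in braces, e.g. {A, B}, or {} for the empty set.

Variables eligible for adjustment (non-descendants of mu, excluding mu and alpha): {theta, zeta}.
Backdoor paths from mu to alpha:
  P1: mu <- theta -> eps -> alpha
  P2: mu <- zeta <- theta -> eps -> alpha
The empty set is not sufficient: P1 (mu <- theta -> eps -> alpha) has no collider blocking it and no conditioned non-collider, so it is open.
Try {theta}:
  P1: blocked at fork node theta ∈ conditioning set.
  P2: blocked at fork node theta ∈ conditioning set.
{theta} contains no descendant of mu and blocks every backdoor path.
No other singleton works — e.g. {zeta} leaves P1 open — so {theta} is the unique smallest valid adjustment set.

{theta}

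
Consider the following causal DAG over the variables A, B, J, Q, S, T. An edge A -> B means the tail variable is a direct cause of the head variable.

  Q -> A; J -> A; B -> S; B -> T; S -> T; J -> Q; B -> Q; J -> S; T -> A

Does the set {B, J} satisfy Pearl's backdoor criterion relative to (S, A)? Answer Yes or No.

Yes

Backdoor paths from S to A (paths whose first edge points into S):
  P1: S <- J -> Q <- B -> T -> A
  P2: S <- J -> Q -> A
  P3: S <- J -> A
  P4: S <- B -> T -> A
  P5: S <- B -> Q <- J -> A
  P6: S <- B -> Q -> A
Condition 1 (no descendant of S in the set): holds — descendants of S are {A, T}; none are in {B, J}.
Condition 2 (every backdoor path blocked by {B, J}):
  P1: blocked at fork node J ∈ conditioning set.
  P2: blocked at fork node J ∈ conditioning set.
  P3: blocked at fork node J ∈ conditioning set.
  P4: blocked at fork node B ∈ conditioning set.
  P5: blocked at fork node B ∈ conditioning set.
  P6: blocked at fork node B ∈ conditioning set.
{B, J} satisfies the backdoor criterion.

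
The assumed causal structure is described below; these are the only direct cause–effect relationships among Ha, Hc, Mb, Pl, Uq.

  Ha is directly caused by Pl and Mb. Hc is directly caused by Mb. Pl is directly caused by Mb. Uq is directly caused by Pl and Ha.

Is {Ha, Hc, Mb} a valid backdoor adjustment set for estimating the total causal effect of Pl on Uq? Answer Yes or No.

No

Backdoor paths from Pl to Uq (paths whose first edge points into Pl):
  P1: Pl <- Mb -> Ha -> Uq
Condition 1 (no descendant of Pl in the set): FAILS — Ha is a descendant of Pl.
Condition 2 (every backdoor path blocked by {Ha, Hc, Mb}):
  P1: blocked at fork node Mb ∈ conditioning set.
{Ha, Hc, Mb} does not satisfy the backdoor criterion.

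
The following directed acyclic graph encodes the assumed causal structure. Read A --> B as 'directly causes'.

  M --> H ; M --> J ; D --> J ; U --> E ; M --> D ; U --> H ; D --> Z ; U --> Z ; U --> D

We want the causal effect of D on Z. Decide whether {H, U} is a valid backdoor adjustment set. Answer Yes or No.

Yes

Backdoor paths from D to Z (paths whose first edge points into D):
  P1: D <- U -> Z
  P2: D <- M -> H <- U -> Z
Condition 1 (no descendant of D in the set): holds — descendants of D are {J, Z}; none are in {H, U}.
Condition 2 (every backdoor path blocked by {H, U}):
  P1: blocked at fork node U ∈ conditioning set.
  P2: blocked at fork node U ∈ conditioning set.
{H, U} satisfies the backdoor criterion.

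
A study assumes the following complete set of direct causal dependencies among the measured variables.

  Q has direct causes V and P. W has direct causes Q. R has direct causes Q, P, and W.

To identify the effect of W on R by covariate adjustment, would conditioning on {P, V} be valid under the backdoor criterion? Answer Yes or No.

Backdoor paths from W to R (paths whose first edge points into W):
  P1: W <- Q <- P -> R
  P2: W <- Q -> R
Condition 1 (no descendant of W in the set): holds — descendants of W are {R}; none are in {P, V}.
Condition 2 (every backdoor path blocked by {P, V}):
  P1: blocked at fork node P ∈ conditioning set.
  P2: open — no interior node is in the conditioning set.
{P, V} does not satisfy the backdoor criterion.

No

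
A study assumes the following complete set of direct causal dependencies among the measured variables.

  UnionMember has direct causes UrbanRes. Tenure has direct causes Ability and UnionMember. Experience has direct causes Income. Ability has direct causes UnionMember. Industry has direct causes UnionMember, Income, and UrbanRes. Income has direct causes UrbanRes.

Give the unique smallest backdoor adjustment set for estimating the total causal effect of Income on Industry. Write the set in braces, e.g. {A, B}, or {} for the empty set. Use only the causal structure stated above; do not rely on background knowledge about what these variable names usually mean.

{UrbanRes}

Variables eligible for adjustment (non-descendants of Income, excluding Income and Industry): {Ability, Tenure, UnionMember, UrbanRes}.
Backdoor paths from Income to Industry:
  P1: Income <- UrbanRes -> UnionMember -> Industry
  P2: Income <- UrbanRes -> Industry
The empty set is not sufficient: P1 (Income <- UrbanRes -> UnionMember -> Industry) has no collider blocking it and no conditioned non-collider, so it is open.
Try {UrbanRes}:
  P1: blocked at fork node UrbanRes ∈ conditioning set.
  P2: blocked at fork node UrbanRes ∈ conditioning set.
{UrbanRes} contains no descendant of Income and blocks every backdoor path.
No other singleton works — e.g. {UnionMember} leaves P2 open — so {UrbanRes} is the unique smallest valid adjustment set.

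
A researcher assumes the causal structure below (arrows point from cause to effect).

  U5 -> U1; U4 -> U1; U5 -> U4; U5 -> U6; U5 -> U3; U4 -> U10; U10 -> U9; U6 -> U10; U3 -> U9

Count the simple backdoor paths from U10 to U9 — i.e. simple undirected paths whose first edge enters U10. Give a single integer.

A backdoor path from U10 to U9 is any simple undirected path whose first edge points into U10 (i.e. leaves U10 via a parent).
Parents of U10: {U4, U6}.
Enumerating:
  P1: U10 <- U6 <- U5 -> U3 -> U9
  P2: U10 <- U4 <- U5 -> U3 -> U9
  P3: U10 <- U4 -> U1 <- U5 -> U3 -> U9
That exhausts the simple backdoor paths. Count: 3.

3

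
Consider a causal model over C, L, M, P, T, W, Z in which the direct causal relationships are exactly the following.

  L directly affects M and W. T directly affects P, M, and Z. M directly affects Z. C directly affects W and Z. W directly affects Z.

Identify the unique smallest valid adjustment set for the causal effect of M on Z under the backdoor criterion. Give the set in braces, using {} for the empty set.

Variables eligible for adjustment (non-descendants of M, excluding M and Z): {C, L, P, T, W}.
Backdoor paths from M to Z:
  P1: M <- L -> W <- C -> Z
  P2: M <- L -> W -> Z
  P3: M <- T -> Z
The empty set is not sufficient: P2 (M <- L -> W -> Z) has no collider blocking it and no conditioned non-collider, so it is open.
Try {L, T}:
  P1: blocked at fork node L ∈ conditioning set.
  P2: blocked at fork node L ∈ conditioning set.
  P3: blocked at fork node T ∈ conditioning set.
{L, T} contains no descendant of M and blocks every backdoor path.
Every element of {L, T} is needed (dropping L leaves P2 open; dropping T leaves P3 open), so no proper subset is valid.
Among all size-2 subsets of the eligible variables, only {L, T} blocks every backdoor path, so it is the unique smallest valid adjustment set.

{L, T}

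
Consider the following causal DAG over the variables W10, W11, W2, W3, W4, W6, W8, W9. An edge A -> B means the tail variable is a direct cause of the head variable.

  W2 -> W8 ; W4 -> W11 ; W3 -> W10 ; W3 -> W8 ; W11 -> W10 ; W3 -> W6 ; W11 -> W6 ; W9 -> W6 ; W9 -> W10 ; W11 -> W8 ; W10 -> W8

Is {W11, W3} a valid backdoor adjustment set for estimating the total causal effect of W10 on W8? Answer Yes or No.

Yes

Backdoor paths from W10 to W8 (paths whose first edge points into W10):
  P1: W10 <- W9 -> W6 <- W11 -> W8
  P2: W10 <- W9 -> W6 <- W3 -> W8
  P3: W10 <- W11 -> W6 <- W3 -> W8
  P4: W10 <- W11 -> W8
  P5: W10 <- W3 -> W6 <- W11 -> W8
  P6: W10 <- W3 -> W8
Condition 1 (no descendant of W10 in the set): holds — descendants of W10 are {W8}; none are in {W11, W3}.
Condition 2 (every backdoor path blocked by {W11, W3}):
  P1: blocked at collider W6 (neither it nor any descendant is in the conditioning set).
  P2: blocked at collider W6 (neither it nor any descendant is in the conditioning set).
  P3: blocked at fork node W11 ∈ conditioning set.
  P4: blocked at fork node W11 ∈ conditioning set.
  P5: blocked at fork node W3 ∈ conditioning set.
  P6: blocked at fork node W3 ∈ conditioning set.
{W11, W3} satisfies the backdoor criterion.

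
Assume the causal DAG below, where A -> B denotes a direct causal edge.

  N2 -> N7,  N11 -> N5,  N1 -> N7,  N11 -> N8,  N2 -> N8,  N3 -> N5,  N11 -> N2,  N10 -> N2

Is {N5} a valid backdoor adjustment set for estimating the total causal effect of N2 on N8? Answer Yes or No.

Backdoor paths from N2 to N8 (paths whose first edge points into N2):
  P1: N2 <- N11 -> N8
Condition 1 (no descendant of N2 in the set): holds — descendants of N2 are {N7, N8}; none are in {N5}.
Condition 2 (every backdoor path blocked by {N5}):
  P1: open — no interior node is in the conditioning set.
{N5} does not satisfy the backdoor criterion.

No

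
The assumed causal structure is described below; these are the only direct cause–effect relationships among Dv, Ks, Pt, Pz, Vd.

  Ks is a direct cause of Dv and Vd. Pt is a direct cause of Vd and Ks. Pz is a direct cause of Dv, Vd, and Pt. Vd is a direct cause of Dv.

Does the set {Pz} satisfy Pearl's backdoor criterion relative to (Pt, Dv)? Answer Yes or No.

Backdoor paths from Pt to Dv (paths whose first edge points into Pt):
  P1: Pt <- Pz -> Vd <- Ks -> Dv
  P2: Pt <- Pz -> Vd -> Dv
  P3: Pt <- Pz -> Dv
Condition 1 (no descendant of Pt in the set): holds — descendants of Pt are {Dv, Ks, Vd}; none are in {Pz}.
Condition 2 (every backdoor path blocked by {Pz}):
  P1: blocked at fork node Pz ∈ conditioning set.
  P2: blocked at fork node Pz ∈ conditioning set.
  P3: blocked at fork node Pz ∈ conditioning set.
{Pz} satisfies the backdoor criterion.

Yes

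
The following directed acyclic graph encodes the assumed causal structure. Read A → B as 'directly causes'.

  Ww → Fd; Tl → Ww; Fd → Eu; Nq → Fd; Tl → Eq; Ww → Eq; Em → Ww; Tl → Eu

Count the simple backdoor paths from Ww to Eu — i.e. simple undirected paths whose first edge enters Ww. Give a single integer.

A backdoor path from Ww to Eu is any simple undirected path whose first edge points into Ww (i.e. leaves Ww via a parent).
Parents of Ww: {Em, Tl}.
Enumerating:
  P1: Ww <- Tl -> Eu
That exhausts the simple backdoor paths. Count: 1.

1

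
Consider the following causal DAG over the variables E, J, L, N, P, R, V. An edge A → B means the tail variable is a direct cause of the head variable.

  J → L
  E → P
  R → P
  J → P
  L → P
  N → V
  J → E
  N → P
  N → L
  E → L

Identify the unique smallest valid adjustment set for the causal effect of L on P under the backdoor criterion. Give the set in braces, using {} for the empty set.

Variables eligible for adjustment (non-descendants of L, excluding L and P): {E, J, N, R, V}.
Backdoor paths from L to P:
  P1: L <- J -> E -> P
  P2: L <- J -> P
  P3: L <- N -> P
  P4: L <- E <- J -> P
  P5: L <- E -> P
The empty set is not sufficient: P1 (L <- J -> E -> P) has no collider blocking it and no conditioned non-collider, so it is open.
Try {E, J, N}:
  P1: blocked at fork node J ∈ conditioning set.
  P2: blocked at fork node J ∈ conditioning set.
  P3: blocked at fork node N ∈ conditioning set.
  P4: blocked at chain node E ∈ conditioning set.
  P5: blocked at fork node E ∈ conditioning set.
{E, J, N} contains no descendant of L and blocks every backdoor path.
Every element of {E, J, N} is needed (dropping E leaves P5 open; dropping J leaves P2 open; dropping N leaves P3 open), so no proper subset is valid.
Among all size-3 subsets of the eligible variables, only {E, J, N} blocks every backdoor path, so it is the unique smallest valid adjustment set.

{E, J, N}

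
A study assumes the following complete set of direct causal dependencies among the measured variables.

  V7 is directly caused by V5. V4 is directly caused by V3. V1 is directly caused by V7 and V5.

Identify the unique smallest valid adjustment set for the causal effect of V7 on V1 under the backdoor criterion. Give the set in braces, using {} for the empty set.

Variables eligible for adjustment (non-descendants of V7, excluding V7 and V1): {V3, V4, V5}.
Backdoor paths from V7 to V1:
  P1: V7 <- V5 -> V1
The empty set is not sufficient: P1 (V7 <- V5 -> V1) has no collider blocking it and no conditioned non-collider, so it is open.
Try {V5}:
  P1: blocked at fork node V5 ∈ conditioning set.
{V5} contains no descendant of V7 and blocks every backdoor path.
No other singleton works — e.g. {V3} leaves P1 open — so {V5} is the unique smallest valid adjustment set.

{V5}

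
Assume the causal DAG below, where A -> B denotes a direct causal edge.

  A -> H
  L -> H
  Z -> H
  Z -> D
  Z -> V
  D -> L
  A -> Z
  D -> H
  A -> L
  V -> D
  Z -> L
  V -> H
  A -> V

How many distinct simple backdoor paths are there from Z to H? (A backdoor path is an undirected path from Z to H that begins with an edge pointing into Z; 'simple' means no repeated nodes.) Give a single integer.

A backdoor path from Z to H is any simple undirected path whose first edge points into Z (i.e. leaves Z via a parent).
Parents of Z: {A}.
Enumerating:
  P1: Z <- A -> V -> D -> L -> H
  P2: Z <- A -> V -> D -> H
  P3: Z <- A -> V -> H
  P4: Z <- A -> L <- D <- V -> H
  P5: Z <- A -> L <- D -> H
  P6: Z <- A -> L -> H
  P7: Z <- A -> H
That exhausts the simple backdoor paths. Count: 7.

7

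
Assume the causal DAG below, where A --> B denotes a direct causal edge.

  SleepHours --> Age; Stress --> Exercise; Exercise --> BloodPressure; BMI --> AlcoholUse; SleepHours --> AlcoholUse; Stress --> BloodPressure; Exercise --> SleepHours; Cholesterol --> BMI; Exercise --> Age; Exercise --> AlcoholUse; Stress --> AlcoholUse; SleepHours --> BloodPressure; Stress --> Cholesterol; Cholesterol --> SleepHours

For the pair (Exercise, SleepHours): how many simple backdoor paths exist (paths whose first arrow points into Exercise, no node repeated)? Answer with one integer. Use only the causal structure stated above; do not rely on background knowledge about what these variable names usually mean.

5

A backdoor path from Exercise to SleepHours is any simple undirected path whose first edge points into Exercise (i.e. leaves Exercise via a parent).
Parents of Exercise: {Stress}.
Enumerating:
  P1: Exercise <- Stress -> Cholesterol -> SleepHours
  P2: Exercise <- Stress -> Cholesterol -> BMI -> AlcoholUse <- SleepHours
  P3: Exercise <- Stress -> BloodPressure <- SleepHours
  P4: Exercise <- Stress -> AlcoholUse <- SleepHours
  P5: Exercise <- Stress -> AlcoholUse <- BMI <- Cholesterol -> SleepHours
That exhausts the simple backdoor paths. Count: 5.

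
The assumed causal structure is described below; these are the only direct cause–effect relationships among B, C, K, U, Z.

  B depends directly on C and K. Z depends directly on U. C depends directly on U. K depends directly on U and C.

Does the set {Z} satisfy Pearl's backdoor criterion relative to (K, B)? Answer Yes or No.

Backdoor paths from K to B (paths whose first edge points into K):
  P1: K <- U -> C -> B
  P2: K <- C -> B
Condition 1 (no descendant of K in the set): holds — descendants of K are {B}; none are in {Z}.
Condition 2 (every backdoor path blocked by {Z}):
  P1: open — no interior node is in the conditioning set.
  P2: open — no interior node is in the conditioning set.
{Z} does not satisfy the backdoor criterion.

No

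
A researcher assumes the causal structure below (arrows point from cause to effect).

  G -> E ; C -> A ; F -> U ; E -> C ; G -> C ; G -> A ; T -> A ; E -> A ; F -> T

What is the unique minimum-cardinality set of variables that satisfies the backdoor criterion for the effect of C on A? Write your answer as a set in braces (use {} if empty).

{E, G}

Variables eligible for adjustment (non-descendants of C, excluding C and A): {E, F, G, T, U}.
Backdoor paths from C to A:
  P1: C <- G -> E -> A
  P2: C <- G -> A
  P3: C <- E <- G -> A
  P4: C <- E -> A
The empty set is not sufficient: P1 (C <- G -> E -> A) has no collider blocking it and no conditioned non-collider, so it is open.
Try {E, G}:
  P1: blocked at fork node G ∈ conditioning set.
  P2: blocked at fork node G ∈ conditioning set.
  P3: blocked at chain node E ∈ conditioning set.
  P4: blocked at fork node E ∈ conditioning set.
{E, G} contains no descendant of C and blocks every backdoor path.
Every element of {E, G} is needed (dropping E leaves P4 open; dropping G leaves P2 open), so no proper subset is valid.
Among all size-2 subsets of the eligible variables, only {E, G} blocks every backdoor path, so it is the unique smallest valid adjustment set.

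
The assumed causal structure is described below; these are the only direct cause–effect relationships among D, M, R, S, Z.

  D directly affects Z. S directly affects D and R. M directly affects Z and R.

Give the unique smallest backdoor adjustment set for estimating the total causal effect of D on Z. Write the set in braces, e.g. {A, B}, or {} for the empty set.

Variables eligible for adjustment (non-descendants of D, excluding D and Z): {M, R, S}.
Backdoor paths from D to Z:
  P1: D <- S -> R <- M -> Z
Each backdoor path contains an unconditioned collider, so every path is already blocked with the empty conditioning set:
  P1: blocked at collider R (neither it nor any descendant is in the conditioning set).
The empty set is therefore the unique smallest valid set.

{}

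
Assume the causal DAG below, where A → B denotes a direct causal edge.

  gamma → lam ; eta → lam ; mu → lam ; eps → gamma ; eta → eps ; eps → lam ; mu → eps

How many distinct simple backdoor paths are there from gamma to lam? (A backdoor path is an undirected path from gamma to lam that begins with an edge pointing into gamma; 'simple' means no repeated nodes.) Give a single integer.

3

A backdoor path from gamma to lam is any simple undirected path whose first edge points into gamma (i.e. leaves gamma via a parent).
Parents of gamma: {eps}.
Enumerating:
  P1: gamma <- eps <- mu -> lam
  P2: gamma <- eps <- eta -> lam
  P3: gamma <- eps -> lam
That exhausts the simple backdoor paths. Count: 3.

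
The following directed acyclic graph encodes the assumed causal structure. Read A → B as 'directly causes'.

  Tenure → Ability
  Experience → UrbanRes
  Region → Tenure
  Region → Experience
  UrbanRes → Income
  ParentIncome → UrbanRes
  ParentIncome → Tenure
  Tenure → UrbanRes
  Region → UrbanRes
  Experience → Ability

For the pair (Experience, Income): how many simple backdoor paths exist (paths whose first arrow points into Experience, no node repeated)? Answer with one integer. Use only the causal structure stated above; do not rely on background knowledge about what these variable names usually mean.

3

A backdoor path from Experience to Income is any simple undirected path whose first edge points into Experience (i.e. leaves Experience via a parent).
Parents of Experience: {Region}.
Enumerating:
  P1: Experience <- Region -> Tenure <- ParentIncome -> UrbanRes -> Income
  P2: Experience <- Region -> Tenure -> UrbanRes -> Income
  P3: Experience <- Region -> UrbanRes -> Income
That exhausts the simple backdoor paths. Count: 3.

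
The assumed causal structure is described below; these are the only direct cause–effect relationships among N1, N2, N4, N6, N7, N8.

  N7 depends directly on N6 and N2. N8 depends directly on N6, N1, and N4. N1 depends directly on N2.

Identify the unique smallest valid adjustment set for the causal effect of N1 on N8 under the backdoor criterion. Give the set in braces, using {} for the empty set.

Variables eligible for adjustment (non-descendants of N1, excluding N1 and N8): {N2, N4, N6, N7}.
Backdoor paths from N1 to N8:
  P1: N1 <- N2 -> N7 <- N6 -> N8
Each backdoor path contains an unconditioned collider, so every path is already blocked with the empty conditioning set:
  P1: blocked at collider N7 (neither it nor any descendant is in the conditioning set).
The empty set is therefore the unique smallest valid set.

{}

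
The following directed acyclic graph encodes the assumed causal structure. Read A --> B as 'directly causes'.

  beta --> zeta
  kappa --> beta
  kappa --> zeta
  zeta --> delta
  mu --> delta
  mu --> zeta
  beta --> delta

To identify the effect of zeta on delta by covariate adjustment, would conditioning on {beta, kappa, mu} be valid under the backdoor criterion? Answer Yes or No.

Backdoor paths from zeta to delta (paths whose first edge points into zeta):
  P1: zeta <- mu -> delta
  P2: zeta <- kappa -> beta -> delta
  P3: zeta <- beta -> delta
Condition 1 (no descendant of zeta in the set): holds — descendants of zeta are {delta}; none are in {beta, kappa, mu}.
Condition 2 (every backdoor path blocked by {beta, kappa, mu}):
  P1: blocked at fork node mu ∈ conditioning set.
  P2: blocked at fork node kappa ∈ conditioning set.
  P3: blocked at fork node beta ∈ conditioning set.
{beta, kappa, mu} satisfies the backdoor criterion.

Yes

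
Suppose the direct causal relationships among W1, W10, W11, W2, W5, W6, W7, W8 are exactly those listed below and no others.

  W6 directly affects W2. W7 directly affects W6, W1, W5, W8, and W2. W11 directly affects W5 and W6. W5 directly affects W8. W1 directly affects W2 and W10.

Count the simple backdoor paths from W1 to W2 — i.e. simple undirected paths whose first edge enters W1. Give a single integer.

4

A backdoor path from W1 to W2 is any simple undirected path whose first edge points into W1 (i.e. leaves W1 via a parent).
Parents of W1: {W7}.
Enumerating:
  P1: W1 <- W7 -> W5 <- W11 -> W6 -> W2
  P2: W1 <- W7 -> W6 -> W2
  P3: W1 <- W7 -> W2
  P4: W1 <- W7 -> W8 <- W5 <- W11 -> W6 -> W2
That exhausts the simple backdoor paths. Count: 4.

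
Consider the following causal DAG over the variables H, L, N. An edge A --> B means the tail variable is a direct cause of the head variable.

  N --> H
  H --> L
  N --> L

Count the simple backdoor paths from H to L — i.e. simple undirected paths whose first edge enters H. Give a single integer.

A backdoor path from H to L is any simple undirected path whose first edge points into H (i.e. leaves H via a parent).
Parents of H: {N}.
Enumerating:
  P1: H <- N -> L
That exhausts the simple backdoor paths. Count: 1.

1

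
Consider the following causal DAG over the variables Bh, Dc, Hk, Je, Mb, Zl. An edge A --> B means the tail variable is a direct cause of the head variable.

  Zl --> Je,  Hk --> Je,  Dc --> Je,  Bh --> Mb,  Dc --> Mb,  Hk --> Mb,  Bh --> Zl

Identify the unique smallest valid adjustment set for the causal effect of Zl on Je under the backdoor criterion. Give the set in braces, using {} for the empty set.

Variables eligible for adjustment (non-descendants of Zl, excluding Zl and Je): {Bh, Dc, Hk, Mb}.
Backdoor paths from Zl to Je:
  P1: Zl <- Bh -> Mb <- Dc -> Je
  P2: Zl <- Bh -> Mb <- Hk -> Je
Each backdoor path contains an unconditioned collider, so every path is already blocked with the empty conditioning set:
  P1: blocked at collider Mb (neither it nor any descendant is in the conditioning set).
  P2: blocked at collider Mb (neither it nor any descendant is in the conditioning set).
The empty set is therefore the unique smallest valid set.

{}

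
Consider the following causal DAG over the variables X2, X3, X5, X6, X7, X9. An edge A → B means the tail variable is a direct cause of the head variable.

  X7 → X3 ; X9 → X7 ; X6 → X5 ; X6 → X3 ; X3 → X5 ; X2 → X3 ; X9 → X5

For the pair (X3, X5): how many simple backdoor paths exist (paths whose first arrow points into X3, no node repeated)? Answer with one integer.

2

A backdoor path from X3 to X5 is any simple undirected path whose first edge points into X3 (i.e. leaves X3 via a parent).
Parents of X3: {X2, X6, X7}.
Enumerating:
  P1: X3 <- X6 -> X5
  P2: X3 <- X7 <- X9 -> X5
That exhausts the simple backdoor paths. Count: 2.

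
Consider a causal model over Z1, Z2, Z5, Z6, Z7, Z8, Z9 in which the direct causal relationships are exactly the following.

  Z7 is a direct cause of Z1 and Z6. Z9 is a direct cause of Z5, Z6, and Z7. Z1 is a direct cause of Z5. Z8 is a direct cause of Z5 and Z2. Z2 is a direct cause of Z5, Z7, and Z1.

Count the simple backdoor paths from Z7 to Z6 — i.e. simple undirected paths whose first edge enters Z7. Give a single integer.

A backdoor path from Z7 to Z6 is any simple undirected path whose first edge points into Z7 (i.e. leaves Z7 via a parent).
Parents of Z7: {Z2, Z9}.
Enumerating:
  P1: Z7 <- Z2 <- Z8 -> Z5 <- Z9 -> Z6
  P2: Z7 <- Z2 -> Z1 -> Z5 <- Z9 -> Z6
  P3: Z7 <- Z2 -> Z5 <- Z9 -> Z6
  P4: Z7 <- Z9 -> Z6
That exhausts the simple backdoor paths. Count: 4.

4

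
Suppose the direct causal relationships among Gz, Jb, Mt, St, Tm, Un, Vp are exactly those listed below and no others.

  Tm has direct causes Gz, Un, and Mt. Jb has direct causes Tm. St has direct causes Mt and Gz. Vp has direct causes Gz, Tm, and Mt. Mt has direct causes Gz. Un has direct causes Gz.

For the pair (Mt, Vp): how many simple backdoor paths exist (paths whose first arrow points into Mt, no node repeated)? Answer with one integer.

3

A backdoor path from Mt to Vp is any simple undirected path whose first edge points into Mt (i.e. leaves Mt via a parent).
Parents of Mt: {Gz}.
Enumerating:
  P1: Mt <- Gz -> Un -> Tm -> Vp
  P2: Mt <- Gz -> Tm -> Vp
  P3: Mt <- Gz -> Vp
That exhausts the simple backdoor paths. Count: 3.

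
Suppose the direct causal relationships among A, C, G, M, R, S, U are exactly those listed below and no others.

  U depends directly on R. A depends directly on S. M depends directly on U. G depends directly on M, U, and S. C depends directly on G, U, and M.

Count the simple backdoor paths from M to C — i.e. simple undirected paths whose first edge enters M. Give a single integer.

A backdoor path from M to C is any simple undirected path whose first edge points into M (i.e. leaves M via a parent).
Parents of M: {U}.
Enumerating:
  P1: M <- U -> G -> C
  P2: M <- U -> C
That exhausts the simple backdoor paths. Count: 2.

2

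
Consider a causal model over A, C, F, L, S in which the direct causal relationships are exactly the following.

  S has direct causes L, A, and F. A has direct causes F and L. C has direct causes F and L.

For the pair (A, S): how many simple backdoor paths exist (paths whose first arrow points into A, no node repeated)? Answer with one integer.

4

A backdoor path from A to S is any simple undirected path whose first edge points into A (i.e. leaves A via a parent).
Parents of A: {F, L}.
Enumerating:
  P1: A <- F -> C <- L -> S
  P2: A <- F -> S
  P3: A <- L -> C <- F -> S
  P4: A <- L -> S
That exhausts the simple backdoor paths. Count: 4.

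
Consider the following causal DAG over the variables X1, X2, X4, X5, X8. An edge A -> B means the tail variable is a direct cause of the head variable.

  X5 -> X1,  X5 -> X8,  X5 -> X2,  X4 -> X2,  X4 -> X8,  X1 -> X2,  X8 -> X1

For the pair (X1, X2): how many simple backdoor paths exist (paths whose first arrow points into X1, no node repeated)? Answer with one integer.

4

A backdoor path from X1 to X2 is any simple undirected path whose first edge points into X1 (i.e. leaves X1 via a parent).
Parents of X1: {X5, X8}.
Enumerating:
  P1: X1 <- X5 -> X8 <- X4 -> X2
  P2: X1 <- X5 -> X2
  P3: X1 <- X8 <- X5 -> X2
  P4: X1 <- X8 <- X4 -> X2
That exhausts the simple backdoor paths. Count: 4.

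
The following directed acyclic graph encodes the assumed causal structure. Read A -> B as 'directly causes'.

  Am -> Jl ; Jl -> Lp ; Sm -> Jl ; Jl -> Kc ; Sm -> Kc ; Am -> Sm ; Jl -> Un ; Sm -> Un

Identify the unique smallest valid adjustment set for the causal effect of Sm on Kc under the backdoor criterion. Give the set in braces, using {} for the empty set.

Variables eligible for adjustment (non-descendants of Sm, excluding Sm and Kc): {Am}.
Backdoor paths from Sm to Kc:
  P1: Sm <- Am -> Jl -> Kc
The empty set is not sufficient: P1 (Sm <- Am -> Jl -> Kc) has no collider blocking it and no conditioned non-collider, so it is open.
Try {Am}:
  P1: blocked at fork node Am ∈ conditioning set.
{Am} contains no descendant of Sm and blocks every backdoor path.
{Am} is the unique smallest valid adjustment set.

{Am}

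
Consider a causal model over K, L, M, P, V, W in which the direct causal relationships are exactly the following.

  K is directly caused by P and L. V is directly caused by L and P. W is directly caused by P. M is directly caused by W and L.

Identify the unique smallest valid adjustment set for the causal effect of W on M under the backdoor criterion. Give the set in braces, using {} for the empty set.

Variables eligible for adjustment (non-descendants of W, excluding W and M): {K, L, P, V}.
Backdoor paths from W to M:
  P1: W <- P -> K <- L -> M
  P2: W <- P -> V <- L -> M
Each backdoor path contains an unconditioned collider, so every path is already blocked with the empty conditioning set:
  P1: blocked at collider K (neither it nor any descendant is in the conditioning set).
  P2: blocked at collider V (neither it nor any descendant is in the conditioning set).
The empty set is therefore the unique smallest valid set.

{}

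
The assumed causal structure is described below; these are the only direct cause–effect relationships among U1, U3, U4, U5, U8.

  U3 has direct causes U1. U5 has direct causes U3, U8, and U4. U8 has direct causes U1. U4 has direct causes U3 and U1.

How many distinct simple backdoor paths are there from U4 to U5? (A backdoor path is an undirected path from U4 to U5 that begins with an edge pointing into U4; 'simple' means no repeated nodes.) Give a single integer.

4

A backdoor path from U4 to U5 is any simple undirected path whose first edge points into U4 (i.e. leaves U4 via a parent).
Parents of U4: {U1, U3}.
Enumerating:
  P1: U4 <- U1 -> U3 -> U5
  P2: U4 <- U1 -> U8 -> U5
  P3: U4 <- U3 <- U1 -> U8 -> U5
  P4: U4 <- U3 -> U5
That exhausts the simple backdoor paths. Count: 4.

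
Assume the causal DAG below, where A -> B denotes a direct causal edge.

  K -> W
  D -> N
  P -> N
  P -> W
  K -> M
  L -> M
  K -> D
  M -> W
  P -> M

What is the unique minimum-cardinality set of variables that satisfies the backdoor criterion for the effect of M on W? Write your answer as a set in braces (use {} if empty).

Variables eligible for adjustment (non-descendants of M, excluding M and W): {D, K, L, N, P}.
Backdoor paths from M to W:
  P1: M <- K -> D -> N <- P -> W
  P2: M <- K -> W
  P3: M <- P -> W
  P4: M <- P -> N <- D <- K -> W
The empty set is not sufficient: P2 (M <- K -> W) has no collider blocking it and no conditioned non-collider, so it is open.
Try {K, P}:
  P1: blocked at fork node K ∈ conditioning set.
  P2: blocked at fork node K ∈ conditioning set.
  P3: blocked at fork node P ∈ conditioning set.
  P4: blocked at fork node P ∈ conditioning set.
{K, P} contains no descendant of M and blocks every backdoor path.
Every element of {K, P} is needed (dropping K leaves P2 open; dropping P leaves P3 open), so no proper subset is valid.
Among all size-2 subsets of the eligible variables, only {K, P} blocks every backdoor path, so it is the unique smallest valid adjustment set.

{K, P}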